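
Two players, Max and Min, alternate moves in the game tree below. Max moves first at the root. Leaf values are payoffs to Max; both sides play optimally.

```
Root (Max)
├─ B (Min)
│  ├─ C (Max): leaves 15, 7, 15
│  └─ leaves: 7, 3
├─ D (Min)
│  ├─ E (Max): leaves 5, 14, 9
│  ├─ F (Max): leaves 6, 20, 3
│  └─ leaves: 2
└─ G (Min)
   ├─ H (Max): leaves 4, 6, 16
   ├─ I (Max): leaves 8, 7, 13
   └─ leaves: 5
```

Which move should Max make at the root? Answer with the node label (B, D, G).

C (Max): max(15, 7, 15) = 15
B (Min): min(15, 7, 3) = 3
E (Max): max(5, 14, 9) = 14
F (Max): max(6, 20, 3) = 20
D (Min): min(14, 20, 2) = 2
H (Max): max(4, 6, 16) = 16
I (Max): max(8, 7, 13) = 13
G (Min): min(16, 13, 5) = 5
Root (Max): max(3, 2, 5) = 5
Max picks the child with the highest value: G (value 5).

G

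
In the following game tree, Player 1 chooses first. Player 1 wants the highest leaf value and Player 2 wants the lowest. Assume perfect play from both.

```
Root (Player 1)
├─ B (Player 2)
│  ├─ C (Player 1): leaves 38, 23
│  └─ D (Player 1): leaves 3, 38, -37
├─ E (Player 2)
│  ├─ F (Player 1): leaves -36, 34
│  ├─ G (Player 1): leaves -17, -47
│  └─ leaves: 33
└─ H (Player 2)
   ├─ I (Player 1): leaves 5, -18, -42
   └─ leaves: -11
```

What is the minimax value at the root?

38

C (Player 1): max(38, 23) = 38
D (Player 1): max(3, 38, -37) = 38
B (Player 2): min(38, 38) = 38
F (Player 1): max(-36, 34) = 34
G (Player 1): max(-17, -47) = -17
E (Player 2): min(34, -17, 33) = -17
I (Player 1): max(5, -18, -42) = 5
H (Player 2): min(5, -11) = -11
Root (Player 1): max(38, -17, -11) = 38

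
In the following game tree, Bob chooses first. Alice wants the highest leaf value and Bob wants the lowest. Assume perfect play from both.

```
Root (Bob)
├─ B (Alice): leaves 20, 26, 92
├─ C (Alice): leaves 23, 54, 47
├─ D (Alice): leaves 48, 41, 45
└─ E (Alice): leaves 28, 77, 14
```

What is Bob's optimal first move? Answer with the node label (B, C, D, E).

D

B (Alice): max(20, 26, 92) = 92
C (Alice): max(23, 54, 47) = 54
D (Alice): max(48, 41, 45) = 48
E (Alice): max(28, 77, 14) = 77
Root (Bob): min(92, 54, 48, 77) = 48
Bob picks the child with the lowest value: D (value 48).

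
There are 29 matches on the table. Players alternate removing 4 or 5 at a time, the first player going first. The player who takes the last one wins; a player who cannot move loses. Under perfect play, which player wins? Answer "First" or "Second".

Second

Positions where the player to move wins (W) vs loses (L):
i:   0  1  2  3  4  5  6  7  8  9 10 11 12 13 14 15 16 17 18 19 20 21 22 23 24 25 26 27 28 29
     L  L  L  L  W  W  W  W  W  L  L  L  L  W  W  W  W  W  L  L  L  L  W  W  W  W  W  L  L  L
Position 29 is L, so the second player wins.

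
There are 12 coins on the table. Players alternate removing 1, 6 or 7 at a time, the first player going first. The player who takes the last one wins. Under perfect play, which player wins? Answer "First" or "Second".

Second

i:   0  1  2  3  4  5  6  7  8  9 10 11 12
     L  W  L  W  L  W  W  W  W  W  W  W  L
Position 12 is L, so the second player wins.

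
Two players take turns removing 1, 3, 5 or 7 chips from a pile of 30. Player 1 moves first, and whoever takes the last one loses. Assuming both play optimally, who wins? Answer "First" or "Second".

First

Mark each pile size as W (mover wins) or L (mover loses):
i:   0  1  2  3  4  5  6  7  8  9 10 11 12 13 14 15 16 17 18 19 20 21 22 23 24 25 26 27 28 29 30
     W  L  W  L  W  L  W  L  W  L  W  L  W  L  W  L  W  L  W  L  W  L  W  L  W  L  W  L  W  L  W
Position 30 is W, so the first player wins.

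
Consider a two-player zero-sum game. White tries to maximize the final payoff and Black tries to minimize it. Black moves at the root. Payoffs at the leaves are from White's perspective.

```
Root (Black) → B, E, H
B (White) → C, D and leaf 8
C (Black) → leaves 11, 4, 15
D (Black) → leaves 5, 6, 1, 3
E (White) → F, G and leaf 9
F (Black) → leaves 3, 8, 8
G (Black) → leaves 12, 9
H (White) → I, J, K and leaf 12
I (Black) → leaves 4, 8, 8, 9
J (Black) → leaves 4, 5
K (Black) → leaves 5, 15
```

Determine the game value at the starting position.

8

C (Black): min(11, 4, 15) = 4
D (Black): min(5, 6, 1, 3) = 1
B (White): max(4, 1, 8) = 8
F (Black): min(3, 8, 8) = 3
G (Black): min(12, 9) = 9
E (White): max(3, 9, 9) = 9
I (Black): min(4, 8, 8, 9) = 4
J (Black): min(4, 5) = 4
K (Black): min(5, 15) = 5
H (White): max(4, 4, 5, 12) = 12
Root (Black): min(8, 9, 12) = 8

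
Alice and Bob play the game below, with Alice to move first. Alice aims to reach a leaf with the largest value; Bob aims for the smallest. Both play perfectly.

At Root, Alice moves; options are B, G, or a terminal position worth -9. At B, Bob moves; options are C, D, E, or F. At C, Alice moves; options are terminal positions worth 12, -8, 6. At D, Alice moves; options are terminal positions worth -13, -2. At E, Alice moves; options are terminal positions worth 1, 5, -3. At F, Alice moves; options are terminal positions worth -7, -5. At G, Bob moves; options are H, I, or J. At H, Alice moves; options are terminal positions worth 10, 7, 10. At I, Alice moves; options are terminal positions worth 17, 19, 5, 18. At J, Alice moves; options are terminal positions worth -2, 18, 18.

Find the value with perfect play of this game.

C (Alice): max(12, -8, 6) = 12
D (Alice): max(-13, -2) = -2
E (Alice): max(1, 5, -3) = 5
F (Alice): max(-7, -5) = -5
B (Bob): min(12, -2, 5, -5) = -5
H (Alice): max(10, 7, 10) = 10
I (Alice): max(17, 19, 5, 18) = 19
J (Alice): max(-2, 18, 18) = 18
G (Bob): min(10, 19, 18) = 10
Root (Alice): max(-5, 10, -9) = 10

10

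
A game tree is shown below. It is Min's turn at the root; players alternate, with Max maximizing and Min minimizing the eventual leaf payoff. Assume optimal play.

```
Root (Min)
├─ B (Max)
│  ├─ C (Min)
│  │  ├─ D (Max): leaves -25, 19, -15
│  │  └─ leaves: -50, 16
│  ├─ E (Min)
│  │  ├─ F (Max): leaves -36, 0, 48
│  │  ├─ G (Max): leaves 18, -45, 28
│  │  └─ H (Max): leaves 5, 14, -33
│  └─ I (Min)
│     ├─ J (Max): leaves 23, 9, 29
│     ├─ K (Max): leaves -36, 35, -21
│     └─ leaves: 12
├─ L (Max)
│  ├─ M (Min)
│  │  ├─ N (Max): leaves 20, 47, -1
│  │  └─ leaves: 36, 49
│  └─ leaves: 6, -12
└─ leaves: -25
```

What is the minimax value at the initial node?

D (Max): max(-25, 19, -15) = 19
C (Min): min(19, -50, 16) = -50
F (Max): max(-36, 0, 48) = 48
G (Max): max(18, -45, 28) = 28
H (Max): max(5, 14, -33) = 14
E (Min): min(48, 28, 14) = 14
J (Max): max(23, 9, 29) = 29
K (Max): max(-36, 35, -21) = 35
I (Min): min(29, 35, 12) = 12
B (Max): max(-50, 14, 12) = 14
N (Max): max(20, 47, -1) = 47
M (Min): min(47, 36, 49) = 36
L (Max): max(36, 6, -12) = 36
Root (Min): min(14, 36, -25) = -25

-25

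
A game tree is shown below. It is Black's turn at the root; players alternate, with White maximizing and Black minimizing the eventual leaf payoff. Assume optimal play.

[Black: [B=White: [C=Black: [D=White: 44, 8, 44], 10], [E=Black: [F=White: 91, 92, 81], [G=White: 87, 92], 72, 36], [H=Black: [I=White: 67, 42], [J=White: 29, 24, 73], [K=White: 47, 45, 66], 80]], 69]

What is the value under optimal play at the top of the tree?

D (White): max(44, 8, 44) = 44
C (Black): min(44, 10) = 10
F (White): max(91, 92, 81) = 92
G (White): max(87, 92) = 92
E (Black): min(92, 92, 72, 36) = 36
I (White): max(67, 42) = 67
J (White): max(29, 24, 73) = 73
K (White): max(47, 45, 66) = 66
H (Black): min(67, 73, 66, 80) = 66
B (White): max(10, 36, 66) = 66
Root (Black): min(66, 69) = 66

66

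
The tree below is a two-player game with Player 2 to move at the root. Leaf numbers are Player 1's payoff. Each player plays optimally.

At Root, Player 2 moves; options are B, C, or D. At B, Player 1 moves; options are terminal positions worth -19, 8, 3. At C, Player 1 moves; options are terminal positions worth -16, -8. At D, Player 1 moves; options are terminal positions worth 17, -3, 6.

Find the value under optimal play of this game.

B (Player 1): max(-19, 8, 3) = 8
C (Player 1): max(-16, -8) = -8
D (Player 1): max(17, -3, 6) = 17
Root (Player 2): min(8, -8, 17) = -8

-8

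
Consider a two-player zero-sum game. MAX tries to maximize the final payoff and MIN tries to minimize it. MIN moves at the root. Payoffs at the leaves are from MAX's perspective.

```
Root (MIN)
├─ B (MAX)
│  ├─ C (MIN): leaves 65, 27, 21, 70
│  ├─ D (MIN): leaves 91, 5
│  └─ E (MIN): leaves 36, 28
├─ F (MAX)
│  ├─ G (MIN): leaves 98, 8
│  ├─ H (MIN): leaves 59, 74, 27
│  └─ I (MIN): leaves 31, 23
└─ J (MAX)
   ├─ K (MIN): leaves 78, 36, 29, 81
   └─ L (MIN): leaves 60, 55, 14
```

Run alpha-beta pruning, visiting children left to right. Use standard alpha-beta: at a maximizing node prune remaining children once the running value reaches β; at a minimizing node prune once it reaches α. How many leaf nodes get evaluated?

C [α=-∞,β=+∞]: v=21
D [α=21,β=+∞]: v=5
E [α=21,β=+∞]: v=28
B [α=-∞,β=+∞]: v=28
G [α=-∞,β=28]: v=8
H [α=8,β=28]: v=27
I [α=27,β=28]: v=23
F [α=-∞,β=28]: v=27
K [α=-∞,β=27]: v=29
J [α=-∞,β=27]: v=29 after child 1 ≥ β → β-cutoff, skip 1
Root [α=-∞,β=+∞]: v=27
Leaves evaluated: 19 of 22.

19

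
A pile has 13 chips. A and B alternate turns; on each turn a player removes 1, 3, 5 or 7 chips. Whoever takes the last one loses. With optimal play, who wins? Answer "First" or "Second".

Second

i:   0  1  2  3  4  5  6  7  8  9 10 11 12 13
     W  L  W  L  W  L  W  L  W  L  W  L  W  L
Position 13 is L, so the second player wins.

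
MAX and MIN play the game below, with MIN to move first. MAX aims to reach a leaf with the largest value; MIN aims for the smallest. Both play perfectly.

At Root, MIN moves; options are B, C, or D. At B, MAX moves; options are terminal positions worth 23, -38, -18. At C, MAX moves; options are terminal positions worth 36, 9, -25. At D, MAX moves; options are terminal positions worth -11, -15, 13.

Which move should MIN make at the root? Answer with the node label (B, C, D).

D

B (MAX): max(23, -38, -18) = 23
C (MAX): max(36, 9, -25) = 36
D (MAX): max(-11, -15, 13) = 13
Root (MIN): min(23, 36, 13) = 13
MIN picks the child with the lowest value: D (value 13).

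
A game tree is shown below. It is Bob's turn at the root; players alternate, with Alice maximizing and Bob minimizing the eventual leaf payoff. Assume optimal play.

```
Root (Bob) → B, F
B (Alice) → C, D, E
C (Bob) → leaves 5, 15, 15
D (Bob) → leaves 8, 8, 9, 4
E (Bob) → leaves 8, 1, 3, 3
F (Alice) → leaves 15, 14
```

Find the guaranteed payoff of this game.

5

C (Bob): min(5, 15, 15) = 5
D (Bob): min(8, 8, 9, 4) = 4
E (Bob): min(8, 1, 3, 3) = 1
B (Alice): max(5, 4, 1) = 5
F (Alice): max(15, 14) = 15
Root (Bob): min(5, 15) = 5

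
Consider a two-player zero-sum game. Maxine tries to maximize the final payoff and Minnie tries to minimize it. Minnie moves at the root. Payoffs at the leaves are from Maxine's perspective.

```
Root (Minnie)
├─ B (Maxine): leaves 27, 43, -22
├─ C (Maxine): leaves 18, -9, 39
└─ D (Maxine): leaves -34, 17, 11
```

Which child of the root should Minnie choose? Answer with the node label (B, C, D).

B (Maxine): max(27, 43, -22) = 43
C (Maxine): max(18, -9, 39) = 39
D (Maxine): max(-34, 17, 11) = 17
Root (Minnie): min(43, 39, 17) = 17
Minnie picks the child with the lowest value: D (value 17).

D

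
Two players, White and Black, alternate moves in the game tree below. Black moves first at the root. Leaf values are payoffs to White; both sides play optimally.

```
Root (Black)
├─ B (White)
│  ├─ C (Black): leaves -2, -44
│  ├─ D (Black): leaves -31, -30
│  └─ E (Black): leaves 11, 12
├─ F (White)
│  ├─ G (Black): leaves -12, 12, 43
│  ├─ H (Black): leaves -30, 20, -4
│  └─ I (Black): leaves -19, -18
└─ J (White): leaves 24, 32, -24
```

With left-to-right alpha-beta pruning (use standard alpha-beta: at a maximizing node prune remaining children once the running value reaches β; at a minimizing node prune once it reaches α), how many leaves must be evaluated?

C [α=-∞,β=+∞]: v=-44
D [α=-44,β=+∞]: v=-31
E [α=-31,β=+∞]: v=11
B [α=-∞,β=+∞]: v=11
G [α=-∞,β=11]: v=-12
H [α=-12,β=11]: v=-30 after child 1 ≤ α → α-cutoff, skip 2
I [α=-12,β=11]: v=-19 after child 1 ≤ α → α-cutoff, skip 1
F [α=-∞,β=11]: v=-12
J [α=-∞,β=-12]: v=24 after child 1 ≥ β → β-cutoff, skip 2
Root [α=-∞,β=+∞]: v=-12
Leaves evaluated: 12 of 17.

12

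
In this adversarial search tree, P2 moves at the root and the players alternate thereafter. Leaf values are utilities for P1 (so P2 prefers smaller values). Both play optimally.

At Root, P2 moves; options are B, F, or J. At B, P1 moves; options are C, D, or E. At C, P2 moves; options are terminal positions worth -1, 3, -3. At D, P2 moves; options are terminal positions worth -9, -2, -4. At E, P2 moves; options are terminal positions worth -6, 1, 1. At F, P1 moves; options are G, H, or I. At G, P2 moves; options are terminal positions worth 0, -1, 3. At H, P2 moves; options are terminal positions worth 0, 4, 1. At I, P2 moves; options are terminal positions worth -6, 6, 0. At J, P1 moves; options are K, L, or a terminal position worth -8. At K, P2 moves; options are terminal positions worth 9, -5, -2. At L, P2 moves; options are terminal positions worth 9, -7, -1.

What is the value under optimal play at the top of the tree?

C (P2): min(-1, 3, -3) = -3
D (P2): min(-9, -2, -4) = -9
E (P2): min(-6, 1, 1) = -6
B (P1): max(-3, -9, -6) = -3
G (P2): min(0, -1, 3) = -1
H (P2): min(0, 4, 1) = 0
I (P2): min(-6, 6, 0) = -6
F (P1): max(-1, 0, -6) = 0
K (P2): min(9, -5, -2) = -5
L (P2): min(9, -7, -1) = -7
J (P1): max(-5, -7, -8) = -5
Root (P2): min(-3, 0, -5) = -5

-5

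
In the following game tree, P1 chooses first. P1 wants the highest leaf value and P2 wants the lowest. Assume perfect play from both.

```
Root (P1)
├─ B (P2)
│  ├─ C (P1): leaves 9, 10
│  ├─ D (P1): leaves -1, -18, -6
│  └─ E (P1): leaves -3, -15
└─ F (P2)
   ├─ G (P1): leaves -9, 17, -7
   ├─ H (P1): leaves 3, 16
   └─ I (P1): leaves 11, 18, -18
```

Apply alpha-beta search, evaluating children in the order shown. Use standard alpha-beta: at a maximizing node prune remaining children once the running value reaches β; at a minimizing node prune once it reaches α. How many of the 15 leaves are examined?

14

C [α=-∞,β=+∞]: v=10
D [α=-∞,β=10]: v=-1
E [α=-∞,β=-1]: v=-3
B [α=-∞,β=+∞]: v=-3
G [α=-3,β=+∞]: v=17
H [α=-3,β=17]: v=16
I [α=-3,β=16]: v=18 after child 2 ≥ β → β-cutoff, skip 1
F [α=-3,β=+∞]: v=16
Root [α=-∞,β=+∞]: v=16
Leaves evaluated: 14 of 15.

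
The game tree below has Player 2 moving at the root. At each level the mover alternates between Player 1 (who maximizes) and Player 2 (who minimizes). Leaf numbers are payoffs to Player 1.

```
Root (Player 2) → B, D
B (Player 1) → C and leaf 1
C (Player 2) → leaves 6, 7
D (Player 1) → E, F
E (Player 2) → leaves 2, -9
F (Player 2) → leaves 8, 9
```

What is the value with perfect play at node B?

C: min(6, 7) = 6
B: max(6, 1) = 6

6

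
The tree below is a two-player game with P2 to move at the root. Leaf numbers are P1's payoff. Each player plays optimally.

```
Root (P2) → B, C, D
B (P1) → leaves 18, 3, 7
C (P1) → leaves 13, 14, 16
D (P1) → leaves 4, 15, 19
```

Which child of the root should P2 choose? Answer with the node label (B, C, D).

B (P1): max(18, 3, 7) = 18
C (P1): max(13, 14, 16) = 16
D (P1): max(4, 15, 19) = 19
Root (P2): min(18, 16, 19) = 16
P2 picks the child with the lowest value: C (value 16).

C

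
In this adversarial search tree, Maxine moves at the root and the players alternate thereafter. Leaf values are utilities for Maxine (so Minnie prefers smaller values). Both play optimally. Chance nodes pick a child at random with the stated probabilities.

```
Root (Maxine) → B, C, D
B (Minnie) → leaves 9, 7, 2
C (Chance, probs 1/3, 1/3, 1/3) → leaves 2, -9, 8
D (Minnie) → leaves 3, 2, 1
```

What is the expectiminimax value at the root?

2

B (Minnie): min(9, 7, 2) = 2
C (Chance): 1/3·2 + 1/3·-9 + 1/3·8 = 0.33
D (Minnie): min(3, 2, 1) = 1
Root (Maxine): max(2, 0.33, 1) = 2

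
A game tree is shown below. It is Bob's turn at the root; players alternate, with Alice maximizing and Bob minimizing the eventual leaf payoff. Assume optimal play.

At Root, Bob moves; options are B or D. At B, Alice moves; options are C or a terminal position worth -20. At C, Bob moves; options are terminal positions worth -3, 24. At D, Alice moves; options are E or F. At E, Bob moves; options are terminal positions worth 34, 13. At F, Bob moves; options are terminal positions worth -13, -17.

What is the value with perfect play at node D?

13

E: min(34, 13) = 13
F: min(-13, -17) = -17
D: max(13, -17) = 13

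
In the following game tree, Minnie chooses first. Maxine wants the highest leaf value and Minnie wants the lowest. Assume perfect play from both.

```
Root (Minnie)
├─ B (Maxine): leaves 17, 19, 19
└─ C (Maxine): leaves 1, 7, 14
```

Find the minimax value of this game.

14

B (Maxine): max(17, 19, 19) = 19
C (Maxine): max(1, 7, 14) = 14
Root (Minnie): min(19, 14) = 14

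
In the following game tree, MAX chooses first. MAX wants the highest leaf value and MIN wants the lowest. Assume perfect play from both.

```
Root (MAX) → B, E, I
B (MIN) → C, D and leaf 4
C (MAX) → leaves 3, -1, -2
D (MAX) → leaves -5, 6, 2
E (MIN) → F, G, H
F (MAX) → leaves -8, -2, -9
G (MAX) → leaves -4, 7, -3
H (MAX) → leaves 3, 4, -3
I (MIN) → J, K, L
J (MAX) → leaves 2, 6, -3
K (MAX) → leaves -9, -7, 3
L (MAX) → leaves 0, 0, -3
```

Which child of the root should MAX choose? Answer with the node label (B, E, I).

B

C (MAX): max(3, -1, -2) = 3
D (MAX): max(-5, 6, 2) = 6
B (MIN): min(3, 6, 4) = 3
F (MAX): max(-8, -2, -9) = -2
G (MAX): max(-4, 7, -3) = 7
H (MAX): max(3, 4, -3) = 4
E (MIN): min(-2, 7, 4) = -2
J (MAX): max(2, 6, -3) = 6
K (MAX): max(-9, -7, 3) = 3
L (MAX): max(0, 0, -3) = 0
I (MIN): min(6, 3, 0) = 0
Root (MAX): max(3, -2, 0) = 3
MAX picks the child with the highest value: B (value 3).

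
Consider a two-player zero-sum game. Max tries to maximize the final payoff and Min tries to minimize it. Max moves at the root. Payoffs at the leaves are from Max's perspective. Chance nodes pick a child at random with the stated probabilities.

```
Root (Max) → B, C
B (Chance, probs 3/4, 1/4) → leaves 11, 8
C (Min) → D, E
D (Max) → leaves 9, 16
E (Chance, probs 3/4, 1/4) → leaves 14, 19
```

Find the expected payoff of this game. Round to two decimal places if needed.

15.25

B (Chance): 3/4·11 + 1/4·8 = 10.25
D (Max): max(9, 16) = 16
E (Chance): 3/4·14 + 1/4·19 = 15.25
C (Min): min(16, 15.25) = 15.25
Root (Max): max(10.25, 15.25) = 15.25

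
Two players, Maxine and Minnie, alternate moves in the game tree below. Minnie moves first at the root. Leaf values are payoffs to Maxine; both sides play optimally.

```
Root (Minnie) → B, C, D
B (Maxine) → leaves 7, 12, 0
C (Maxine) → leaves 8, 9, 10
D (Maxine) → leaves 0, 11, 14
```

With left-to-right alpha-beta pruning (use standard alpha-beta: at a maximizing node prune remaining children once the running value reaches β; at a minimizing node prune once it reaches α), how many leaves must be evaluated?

B [α=-∞,β=+∞]: v=12
C [α=-∞,β=12]: v=10
D [α=-∞,β=10]: v=11 after child 2 ≥ β → β-cutoff, skip 1
Root [α=-∞,β=+∞]: v=10
Leaves evaluated: 8 of 9.

8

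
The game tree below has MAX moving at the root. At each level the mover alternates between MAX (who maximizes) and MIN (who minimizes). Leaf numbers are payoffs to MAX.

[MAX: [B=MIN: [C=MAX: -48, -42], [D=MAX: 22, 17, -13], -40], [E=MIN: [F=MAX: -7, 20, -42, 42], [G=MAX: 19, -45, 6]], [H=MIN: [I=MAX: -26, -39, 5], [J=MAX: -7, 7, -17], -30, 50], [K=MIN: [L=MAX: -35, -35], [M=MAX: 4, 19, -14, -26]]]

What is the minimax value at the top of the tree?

C (MAX): max(-48, -42) = -42
D (MAX): max(22, 17, -13) = 22
B (MIN): min(-42, 22, -40) = -42
F (MAX): max(-7, 20, -42, 42) = 42
G (MAX): max(19, -45, 6) = 19
E (MIN): min(42, 19) = 19
I (MAX): max(-26, -39, 5) = 5
J (MAX): max(-7, 7, -17) = 7
H (MIN): min(5, 7, -30, 50) = -30
L (MAX): max(-35, -35) = -35
M (MAX): max(4, 19, -14, -26) = 19
K (MIN): min(-35, 19) = -35
Root (MAX): max(-42, 19, -30, -35) = 19

19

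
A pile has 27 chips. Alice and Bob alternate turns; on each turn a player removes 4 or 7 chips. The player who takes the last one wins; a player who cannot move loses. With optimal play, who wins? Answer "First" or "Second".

First

i:   0  1  2  3  4  5  6  7  8  9 10 11 12 13 14 15 16 17 18 19 20 21 22 23 24 25 26 27
     L  L  L  L  W  W  W  W  W  W  W  L  L  L  L  W  W  W  W  W  W  W  L  L  L  L  W  W
Position 27 is W, so the first player wins.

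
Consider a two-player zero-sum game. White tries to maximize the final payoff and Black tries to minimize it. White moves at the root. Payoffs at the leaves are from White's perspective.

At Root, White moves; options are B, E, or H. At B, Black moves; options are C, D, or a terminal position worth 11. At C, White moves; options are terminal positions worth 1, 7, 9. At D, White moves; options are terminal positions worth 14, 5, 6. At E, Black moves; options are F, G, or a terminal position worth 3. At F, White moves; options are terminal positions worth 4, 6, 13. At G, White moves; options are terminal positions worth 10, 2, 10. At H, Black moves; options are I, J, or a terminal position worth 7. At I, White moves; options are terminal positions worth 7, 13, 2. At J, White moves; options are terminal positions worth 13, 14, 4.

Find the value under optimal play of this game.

9

C (White): max(1, 7, 9) = 9
D (White): max(14, 5, 6) = 14
B (Black): min(9, 14, 11) = 9
F (White): max(4, 6, 13) = 13
G (White): max(10, 2, 10) = 10
E (Black): min(13, 10, 3) = 3
I (White): max(7, 13, 2) = 13
J (White): max(13, 14, 4) = 14
H (Black): min(13, 14, 7) = 7
Root (White): max(9, 3, 7) = 9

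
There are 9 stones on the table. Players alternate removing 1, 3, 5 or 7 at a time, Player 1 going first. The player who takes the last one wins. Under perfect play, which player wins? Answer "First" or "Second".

First

Compute winning (W) and losing (L) positions by backward induction:
i:   0  1  2  3  4  5  6  7  8  9
     L  W  L  W  L  W  L  W  L  W
Position 9 is W, so the first player wins.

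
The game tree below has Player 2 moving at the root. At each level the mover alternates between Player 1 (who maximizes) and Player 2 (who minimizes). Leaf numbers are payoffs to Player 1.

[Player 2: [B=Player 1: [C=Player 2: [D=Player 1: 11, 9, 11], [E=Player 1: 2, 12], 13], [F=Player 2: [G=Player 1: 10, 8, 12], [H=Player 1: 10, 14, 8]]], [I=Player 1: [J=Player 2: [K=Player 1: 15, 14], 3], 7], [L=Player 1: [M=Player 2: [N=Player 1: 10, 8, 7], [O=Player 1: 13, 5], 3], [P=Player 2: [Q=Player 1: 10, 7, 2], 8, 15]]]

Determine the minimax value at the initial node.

7

D (Player 1): max(11, 9, 11) = 11
E (Player 1): max(2, 12) = 12
C (Player 2): min(11, 12, 13) = 11
G (Player 1): max(10, 8, 12) = 12
H (Player 1): max(10, 14, 8) = 14
F (Player 2): min(12, 14) = 12
B (Player 1): max(11, 12) = 12
K (Player 1): max(15, 14) = 15
J (Player 2): min(15, 3) = 3
I (Player 1): max(3, 7) = 7
N (Player 1): max(10, 8, 7) = 10
O (Player 1): max(13, 5) = 13
M (Player 2): min(10, 13, 3) = 3
Q (Player 1): max(10, 7, 2) = 10
P (Player 2): min(10, 8, 15) = 8
L (Player 1): max(3, 8) = 8
Root (Player 2): min(12, 7, 8) = 7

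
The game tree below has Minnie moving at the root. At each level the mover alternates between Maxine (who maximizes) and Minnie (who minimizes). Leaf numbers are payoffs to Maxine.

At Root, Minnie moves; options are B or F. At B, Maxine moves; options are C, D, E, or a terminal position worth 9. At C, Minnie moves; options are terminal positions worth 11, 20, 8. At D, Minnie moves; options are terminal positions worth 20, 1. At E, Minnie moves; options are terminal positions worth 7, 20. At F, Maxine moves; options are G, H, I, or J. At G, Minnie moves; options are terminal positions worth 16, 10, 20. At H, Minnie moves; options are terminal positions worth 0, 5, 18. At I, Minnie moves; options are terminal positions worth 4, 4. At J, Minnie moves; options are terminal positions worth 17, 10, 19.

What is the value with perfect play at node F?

10

G: min(16, 10, 20) = 10
H: min(0, 5, 18) = 0
I: min(4, 4) = 4
J: min(17, 10, 19) = 10
F: max(10, 0, 4, 10) = 10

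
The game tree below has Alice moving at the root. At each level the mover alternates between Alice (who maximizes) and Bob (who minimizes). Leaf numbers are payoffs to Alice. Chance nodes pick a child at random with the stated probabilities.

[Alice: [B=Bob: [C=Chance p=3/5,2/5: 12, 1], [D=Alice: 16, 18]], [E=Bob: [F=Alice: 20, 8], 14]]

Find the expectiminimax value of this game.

C (Chance): 3/5·12 + 2/5·1 = 7.6
D (Alice): max(16, 18) = 18
B (Bob): min(7.6, 18) = 7.6
F (Alice): max(20, 8) = 20
E (Bob): min(20, 14) = 14
Root (Alice): max(7.6, 14) = 14

14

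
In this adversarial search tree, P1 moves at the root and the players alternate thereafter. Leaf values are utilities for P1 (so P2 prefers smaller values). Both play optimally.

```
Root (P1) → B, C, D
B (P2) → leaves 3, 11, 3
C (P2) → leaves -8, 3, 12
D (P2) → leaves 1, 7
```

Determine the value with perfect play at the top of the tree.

B (P2): min(3, 11, 3) = 3
C (P2): min(-8, 3, 12) = -8
D (P2): min(1, 7) = 1
Root (P1): max(3, -8, 1) = 3

3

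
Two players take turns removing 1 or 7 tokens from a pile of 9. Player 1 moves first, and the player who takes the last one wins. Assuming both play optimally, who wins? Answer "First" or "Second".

First

Positions where the player to move wins (W) vs loses (L):
i:   0  1  2  3  4  5  6  7  8  9
     L  W  L  W  L  W  L  W  L  W
Position 9 is W, so the first player wins.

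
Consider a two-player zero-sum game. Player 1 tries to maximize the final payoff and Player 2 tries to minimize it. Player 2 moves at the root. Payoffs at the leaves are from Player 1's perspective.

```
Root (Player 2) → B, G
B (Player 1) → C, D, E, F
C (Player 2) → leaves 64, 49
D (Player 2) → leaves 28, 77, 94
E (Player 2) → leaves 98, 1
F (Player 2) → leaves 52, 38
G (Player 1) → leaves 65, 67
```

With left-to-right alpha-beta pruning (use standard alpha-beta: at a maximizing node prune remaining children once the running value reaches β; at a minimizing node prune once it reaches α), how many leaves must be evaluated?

8

C [α=-∞,β=+∞]: v=49
D [α=49,β=+∞]: v=28 after child 1 ≤ α → α-cutoff, skip 2
E [α=49,β=+∞]: v=1
F [α=49,β=+∞]: v=38
B [α=-∞,β=+∞]: v=49
G [α=-∞,β=49]: v=65 after child 1 ≥ β → β-cutoff, skip 1
Root [α=-∞,β=+∞]: v=49
Leaves evaluated: 8 of 11.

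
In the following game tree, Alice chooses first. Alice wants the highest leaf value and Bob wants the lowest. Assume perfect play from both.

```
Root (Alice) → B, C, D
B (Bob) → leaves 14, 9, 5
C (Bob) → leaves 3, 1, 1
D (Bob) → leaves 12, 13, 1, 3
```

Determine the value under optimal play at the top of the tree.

5

B (Bob): min(14, 9, 5) = 5
C (Bob): min(3, 1, 1) = 1
D (Bob): min(12, 13, 1, 3) = 1
Root (Alice): max(5, 1, 1) = 5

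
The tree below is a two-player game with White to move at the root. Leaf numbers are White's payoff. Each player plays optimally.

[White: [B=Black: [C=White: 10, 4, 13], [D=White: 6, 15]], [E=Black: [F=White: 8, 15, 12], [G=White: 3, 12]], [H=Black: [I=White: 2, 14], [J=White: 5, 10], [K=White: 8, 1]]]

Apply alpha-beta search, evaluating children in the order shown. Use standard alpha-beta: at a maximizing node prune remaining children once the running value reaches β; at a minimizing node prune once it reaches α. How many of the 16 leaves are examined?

14

C [α=-∞,β=+∞]: v=13
D [α=-∞,β=13]: v=15
B [α=-∞,β=+∞]: v=13
F [α=13,β=+∞]: v=15
G [α=13,β=15]: v=12
E [α=13,β=+∞]: v=12
I [α=13,β=+∞]: v=14
J [α=13,β=14]: v=10
H [α=13,β=+∞]: v=10 after child 2 ≤ α → α-cutoff, skip 1
Root [α=-∞,β=+∞]: v=13
Leaves evaluated: 14 of 16.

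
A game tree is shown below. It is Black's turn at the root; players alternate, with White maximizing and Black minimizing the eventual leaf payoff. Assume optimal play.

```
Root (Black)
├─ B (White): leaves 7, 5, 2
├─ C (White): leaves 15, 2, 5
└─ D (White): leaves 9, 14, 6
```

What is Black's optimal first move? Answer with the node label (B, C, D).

B

B (White): max(7, 5, 2) = 7
C (White): max(15, 2, 5) = 15
D (White): max(9, 14, 6) = 14
Root (Black): min(7, 15, 14) = 7
Black picks the child with the lowest value: B (value 7).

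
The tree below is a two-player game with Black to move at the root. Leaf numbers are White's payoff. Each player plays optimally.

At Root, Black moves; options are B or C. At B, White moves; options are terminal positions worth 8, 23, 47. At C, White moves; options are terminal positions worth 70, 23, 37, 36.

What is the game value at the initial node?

B (White): max(8, 23, 47) = 47
C (White): max(70, 23, 37, 36) = 70
Root (Black): min(47, 70) = 47

47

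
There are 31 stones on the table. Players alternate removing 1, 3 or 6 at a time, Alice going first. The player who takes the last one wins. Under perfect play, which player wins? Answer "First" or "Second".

W/L table (W = player to move can force a win):
i:   0  1  2  3  4  5  6  7  8  9 10 11 12 13 14 15 16 17 18 19 20 21 22 23 24 25 26 27 28 29 30 31
     L  W  L  W  L  W  W  W  W  L  W  L  W  L  W  W  W  W  L  W  L  W  L  W  W  W  W  L  W  L  W  L
Position 31 is L, so the second player wins.

Second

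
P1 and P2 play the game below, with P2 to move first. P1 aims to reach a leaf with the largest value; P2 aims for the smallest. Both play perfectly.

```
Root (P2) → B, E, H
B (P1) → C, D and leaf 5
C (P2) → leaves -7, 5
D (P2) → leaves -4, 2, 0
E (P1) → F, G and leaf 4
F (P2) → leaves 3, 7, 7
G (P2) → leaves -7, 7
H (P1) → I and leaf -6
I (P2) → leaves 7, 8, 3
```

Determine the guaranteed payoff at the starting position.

C (P2): min(-7, 5) = -7
D (P2): min(-4, 2, 0) = -4
B (P1): max(-7, -4, 5) = 5
F (P2): min(3, 7, 7) = 3
G (P2): min(-7, 7) = -7
E (P1): max(3, -7, 4) = 4
I (P2): min(7, 8, 3) = 3
H (P1): max(3, -6) = 3
Root (P2): min(5, 4, 3) = 3

3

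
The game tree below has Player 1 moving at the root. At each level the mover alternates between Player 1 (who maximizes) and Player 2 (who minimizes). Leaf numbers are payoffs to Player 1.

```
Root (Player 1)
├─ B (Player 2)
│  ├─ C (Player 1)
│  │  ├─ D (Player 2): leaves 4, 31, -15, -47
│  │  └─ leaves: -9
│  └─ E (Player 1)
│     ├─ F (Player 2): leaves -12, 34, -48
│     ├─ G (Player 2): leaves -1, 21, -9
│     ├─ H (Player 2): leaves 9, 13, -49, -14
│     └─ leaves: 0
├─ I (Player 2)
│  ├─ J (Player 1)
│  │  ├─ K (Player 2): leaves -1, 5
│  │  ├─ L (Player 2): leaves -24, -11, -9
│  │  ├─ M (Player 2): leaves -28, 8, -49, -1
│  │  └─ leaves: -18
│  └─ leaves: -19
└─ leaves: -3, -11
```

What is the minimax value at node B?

D: min(4, 31, -15, -47) = -47
C: max(-47, -9) = -9
F: min(-12, 34, -48) = -48
G: min(-1, 21, -9) = -9
H: min(9, 13, -49, -14) = -49
E: max(-48, -9, -49, 0) = 0
B: min(-9, 0) = -9

-9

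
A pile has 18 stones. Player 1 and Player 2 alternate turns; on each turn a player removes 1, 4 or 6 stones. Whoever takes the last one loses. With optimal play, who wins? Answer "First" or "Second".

Second

Compute winning (W) and losing (L) positions by backward induction:
i:   0  1  2  3  4  5  6  7  8  9 10 11 12 13 14 15 16 17 18
     W  L  W  L  W  W  L  W  L  W  W  L  W  L  W  W  L  W  L
Position 18 is L, so the second player wins.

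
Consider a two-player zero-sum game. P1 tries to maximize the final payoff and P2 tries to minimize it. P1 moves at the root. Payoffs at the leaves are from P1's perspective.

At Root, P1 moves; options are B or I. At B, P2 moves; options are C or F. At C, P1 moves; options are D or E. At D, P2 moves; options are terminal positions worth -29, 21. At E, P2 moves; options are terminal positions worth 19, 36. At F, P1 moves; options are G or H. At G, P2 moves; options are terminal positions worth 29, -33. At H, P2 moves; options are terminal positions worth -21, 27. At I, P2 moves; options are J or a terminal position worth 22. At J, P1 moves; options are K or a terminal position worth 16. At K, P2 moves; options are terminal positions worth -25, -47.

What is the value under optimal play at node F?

G: min(29, -33) = -33
H: min(-21, 27) = -21
F: max(-33, -21) = -21

-21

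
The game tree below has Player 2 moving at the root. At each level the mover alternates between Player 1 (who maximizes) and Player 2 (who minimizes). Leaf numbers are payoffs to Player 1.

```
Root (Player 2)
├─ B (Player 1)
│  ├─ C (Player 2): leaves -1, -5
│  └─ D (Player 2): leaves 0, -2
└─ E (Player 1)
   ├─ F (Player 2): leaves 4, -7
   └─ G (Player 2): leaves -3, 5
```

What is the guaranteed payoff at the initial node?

-3

C (Player 2): min(-1, -5) = -5
D (Player 2): min(0, -2) = -2
B (Player 1): max(-5, -2) = -2
F (Player 2): min(4, -7) = -7
G (Player 2): min(-3, 5) = -3
E (Player 1): max(-7, -3) = -3
Root (Player 2): min(-2, -3) = -3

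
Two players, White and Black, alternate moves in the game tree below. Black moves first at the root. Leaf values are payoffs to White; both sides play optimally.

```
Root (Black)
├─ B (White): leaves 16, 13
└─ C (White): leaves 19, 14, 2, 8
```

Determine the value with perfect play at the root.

16

B (White): max(16, 13) = 16
C (White): max(19, 14, 2, 8) = 19
Root (Black): min(16, 19) = 16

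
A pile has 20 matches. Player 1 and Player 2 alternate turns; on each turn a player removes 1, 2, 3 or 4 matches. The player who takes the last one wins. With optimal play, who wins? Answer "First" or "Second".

W/L table (W = player to move can force a win):
i:   0  1  2  3  4  5  6  7  8  9 10 11 12 13 14 15 16 17 18 19 20
     L  W  W  W  W  L  W  W  W  W  L  W  W  W  W  L  W  W  W  W  L
Position 20 is L, so the second player wins.

Second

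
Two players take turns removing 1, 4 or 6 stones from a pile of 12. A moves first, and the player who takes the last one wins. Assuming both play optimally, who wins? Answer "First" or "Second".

Positions where the player to move wins (W) vs loses (L):
i:   0  1  2  3  4  5  6  7  8  9 10 11 12
     L  W  L  W  W  L  W  L  W  W  L  W  L
Position 12 is L, so the second player wins.

Second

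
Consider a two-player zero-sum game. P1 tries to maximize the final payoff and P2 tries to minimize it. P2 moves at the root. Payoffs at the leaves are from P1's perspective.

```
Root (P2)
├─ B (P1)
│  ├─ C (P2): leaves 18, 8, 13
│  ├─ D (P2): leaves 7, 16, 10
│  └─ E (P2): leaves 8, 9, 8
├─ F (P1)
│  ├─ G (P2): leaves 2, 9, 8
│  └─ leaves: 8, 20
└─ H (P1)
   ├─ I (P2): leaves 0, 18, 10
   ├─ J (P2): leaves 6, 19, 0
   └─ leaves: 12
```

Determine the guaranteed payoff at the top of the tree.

C (P2): min(18, 8, 13) = 8
D (P2): min(7, 16, 10) = 7
E (P2): min(8, 9, 8) = 8
B (P1): max(8, 7, 8) = 8
G (P2): min(2, 9, 8) = 2
F (P1): max(2, 8, 20) = 20
I (P2): min(0, 18, 10) = 0
J (P2): min(6, 19, 0) = 0
H (P1): max(0, 0, 12) = 12
Root (P2): min(8, 20, 12) = 8

8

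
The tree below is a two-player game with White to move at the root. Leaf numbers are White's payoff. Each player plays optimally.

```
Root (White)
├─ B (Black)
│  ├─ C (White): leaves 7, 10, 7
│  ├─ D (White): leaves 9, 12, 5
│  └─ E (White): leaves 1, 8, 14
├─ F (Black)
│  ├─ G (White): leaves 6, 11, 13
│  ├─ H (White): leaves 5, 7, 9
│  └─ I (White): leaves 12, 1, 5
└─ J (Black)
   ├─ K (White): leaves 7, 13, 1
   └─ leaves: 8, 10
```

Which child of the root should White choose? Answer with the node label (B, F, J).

C (White): max(7, 10, 7) = 10
D (White): max(9, 12, 5) = 12
E (White): max(1, 8, 14) = 14
B (Black): min(10, 12, 14) = 10
G (White): max(6, 11, 13) = 13
H (White): max(5, 7, 9) = 9
I (White): max(12, 1, 5) = 12
F (Black): min(13, 9, 12) = 9
K (White): max(7, 13, 1) = 13
J (Black): min(13, 8, 10) = 8
Root (White): max(10, 9, 8) = 10
White picks the child with the highest value: B (value 10).

B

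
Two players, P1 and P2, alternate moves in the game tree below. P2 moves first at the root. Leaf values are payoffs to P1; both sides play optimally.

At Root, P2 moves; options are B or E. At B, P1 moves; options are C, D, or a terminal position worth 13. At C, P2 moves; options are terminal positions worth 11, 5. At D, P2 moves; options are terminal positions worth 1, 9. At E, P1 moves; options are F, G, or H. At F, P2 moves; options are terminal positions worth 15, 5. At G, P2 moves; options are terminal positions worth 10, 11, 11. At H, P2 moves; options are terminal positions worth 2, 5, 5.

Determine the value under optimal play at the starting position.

10

C (P2): min(11, 5) = 5
D (P2): min(1, 9) = 1
B (P1): max(5, 1, 13) = 13
F (P2): min(15, 5) = 5
G (P2): min(10, 11, 11) = 10
H (P2): min(2, 5, 5) = 2
E (P1): max(5, 10, 2) = 10
Root (P2): min(13, 10) = 10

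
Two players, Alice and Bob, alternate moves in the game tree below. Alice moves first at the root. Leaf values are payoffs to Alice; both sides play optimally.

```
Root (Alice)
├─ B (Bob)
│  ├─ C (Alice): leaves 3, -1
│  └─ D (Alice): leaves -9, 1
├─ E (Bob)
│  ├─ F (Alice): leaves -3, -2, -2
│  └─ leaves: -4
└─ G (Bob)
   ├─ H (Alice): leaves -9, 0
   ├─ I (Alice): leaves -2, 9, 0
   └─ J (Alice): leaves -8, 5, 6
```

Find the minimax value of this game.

1

C (Alice): max(3, -1) = 3
D (Alice): max(-9, 1) = 1
B (Bob): min(3, 1) = 1
F (Alice): max(-3, -2, -2) = -2
E (Bob): min(-2, -4) = -4
H (Alice): max(-9, 0) = 0
I (Alice): max(-2, 9, 0) = 9
J (Alice): max(-8, 5, 6) = 6
G (Bob): min(0, 9, 6) = 0
Root (Alice): max(1, -4, 0) = 1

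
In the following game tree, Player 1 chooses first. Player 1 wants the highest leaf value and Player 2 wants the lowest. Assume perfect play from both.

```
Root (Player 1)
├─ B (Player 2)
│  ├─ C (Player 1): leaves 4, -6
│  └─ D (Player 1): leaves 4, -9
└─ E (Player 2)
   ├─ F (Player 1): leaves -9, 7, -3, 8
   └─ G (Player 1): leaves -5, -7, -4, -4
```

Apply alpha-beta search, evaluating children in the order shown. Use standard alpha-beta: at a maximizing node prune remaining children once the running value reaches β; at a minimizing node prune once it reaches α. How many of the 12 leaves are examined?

C [α=-∞,β=+∞]: v=4
D [α=-∞,β=4]: v=4 after child 1 ≥ β → β-cutoff, skip 1
B [α=-∞,β=+∞]: v=4
F [α=4,β=+∞]: v=8
G [α=4,β=8]: v=-4
E [α=4,β=+∞]: v=-4
Root [α=-∞,β=+∞]: v=4
Leaves evaluated: 11 of 12.

11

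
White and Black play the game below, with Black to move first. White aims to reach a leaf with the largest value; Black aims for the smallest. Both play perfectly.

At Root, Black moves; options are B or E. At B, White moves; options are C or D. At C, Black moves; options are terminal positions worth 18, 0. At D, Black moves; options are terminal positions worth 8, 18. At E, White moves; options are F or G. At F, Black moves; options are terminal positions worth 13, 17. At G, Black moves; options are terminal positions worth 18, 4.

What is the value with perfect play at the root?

8

C (Black): min(18, 0) = 0
D (Black): min(8, 18) = 8
B (White): max(0, 8) = 8
F (Black): min(13, 17) = 13
G (Black): min(18, 4) = 4
E (White): max(13, 4) = 13
Root (Black): min(8, 13) = 8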